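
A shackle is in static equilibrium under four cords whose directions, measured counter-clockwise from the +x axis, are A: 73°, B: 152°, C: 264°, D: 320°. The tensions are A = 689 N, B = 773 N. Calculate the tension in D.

Resolve: ΣF_x = 689 cos 73° + 773 cos 152° + T_C cos 264° + T_D cos 320° = 0.
        ΣF_y = 689 sin 73° + 773 sin 152° + T_C sin 264° + T_D sin 320° = 0.
The known terms sum to (-481.1, 1022) N, so -0.1045 T_C + 0.7660 T_D = 481.1 and -0.9945 T_C − 0.6428 T_D = -1022.
Solving simultaneously: T_C = 571.2 N, T_D = 705.9 N.

T_D ≈ 706 N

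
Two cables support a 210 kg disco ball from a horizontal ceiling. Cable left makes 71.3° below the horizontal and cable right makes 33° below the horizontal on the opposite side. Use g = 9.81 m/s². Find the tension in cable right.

T_right ≈ 682 N

Weight W = 210 × 9.81 = 2060 N acts straight down.
Horizontal: T_left cos 71.3° = T_right cos 33°  →  T_left = 2.616 T_right.
Vertical: T_left sin 71.3° + T_right sin 33° = 2060.
Substituting the horizontal relation into the vertical equation gives 3.022 T_right = 2060, so T_right = 681.6 N.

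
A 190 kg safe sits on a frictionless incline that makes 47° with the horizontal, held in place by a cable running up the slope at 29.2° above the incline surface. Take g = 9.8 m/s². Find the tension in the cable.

Take axes along and perpendicular to the incline. Weight components: W sin 47° = 1362 N down-slope, W cos 47° = 1270 N into the surface.
Along incline: T cos 29.2° = W sin 47° → T = 1560 N.
Perpendicular: N = W cos 47° − T sin 29.2° = 508.8 N.

T ≈ 1560 N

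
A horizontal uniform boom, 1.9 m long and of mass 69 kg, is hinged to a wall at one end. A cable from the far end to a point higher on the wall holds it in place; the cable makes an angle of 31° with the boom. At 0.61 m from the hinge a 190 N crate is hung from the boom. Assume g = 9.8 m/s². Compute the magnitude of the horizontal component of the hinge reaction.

H_x ≈ 664 N

Take torques about the hinge: T sin 31° · 1.9 = 69×9.8×0.95 + 190×0.61 = 758.29 N·m.
So T = 758.29 / (0.5150 × 1.9) = 774.89 N.
ΣF_x = 0: H_x = T cos 31° = 664.21 N.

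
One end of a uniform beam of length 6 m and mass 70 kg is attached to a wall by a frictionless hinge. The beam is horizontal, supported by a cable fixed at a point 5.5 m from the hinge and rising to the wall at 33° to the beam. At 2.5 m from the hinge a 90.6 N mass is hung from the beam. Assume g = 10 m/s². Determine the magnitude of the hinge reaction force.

Take torques about the hinge: T sin 33° · 5.5 = 70×10×3 + 90.6×2.5 = 2326.5 N·m.
So T = 2326.5 / (0.5446 × 5.5) = 776.66 N.
ΣF_x = 0: H_x = T cos 33° = 651.36 N.
ΣF_y = 0: H_y = (70×10 + 90.6) − T sin 33° = 790.6 − 423 = 367.6 N.
|H| = √(H_x² + H_y²) = √((651.36)² + (367.6)²) = 747.93 N.

|H| ≈ 748 N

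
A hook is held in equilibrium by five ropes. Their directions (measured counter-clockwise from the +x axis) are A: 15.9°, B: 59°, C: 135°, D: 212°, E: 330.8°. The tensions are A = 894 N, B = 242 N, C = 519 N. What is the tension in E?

T_E ≈ 420 N

Resolve: ΣF_x = 894 cos 15.9° + 242 cos 59° + 519 cos 135° + T_D cos 212° + T_E cos 330.8° = 0.
        ΣF_y = 894 sin 15.9° + 242 sin 59° + 519 sin 135° + T_D sin 212° + T_E sin 330.8° = 0.
The known terms sum to (617.4, 819.3) N, so -0.8480 T_D + 0.8729 T_E = -617.4 and -0.5299 T_D − 0.4879 T_E = -819.3.
Solving simultaneously: T_D = 1160 N, T_E = 419.5 N.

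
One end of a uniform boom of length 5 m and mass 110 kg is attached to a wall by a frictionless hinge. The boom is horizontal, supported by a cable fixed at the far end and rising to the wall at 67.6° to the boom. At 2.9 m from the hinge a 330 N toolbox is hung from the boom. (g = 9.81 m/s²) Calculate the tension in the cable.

T ≈ 791 N

Take torques about the hinge: T sin 67.6° · 5 = 110×9.81×2.5 + 330×2.9 = 3654.8 N·m.
So T = 3654.8 / (0.9245 × 5) = 790.6 N.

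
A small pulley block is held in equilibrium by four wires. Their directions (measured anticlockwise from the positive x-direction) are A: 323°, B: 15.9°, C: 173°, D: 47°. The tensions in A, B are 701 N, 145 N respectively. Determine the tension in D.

T_D ≈ 363 N

Resolve: ΣF_x = 701 cos 323° + 145 cos 15.9° + T_C cos 173° + T_D cos 47° = 0.
        ΣF_y = 701 sin 323° + 145 sin 15.9° + T_C sin 173° + T_D sin 47° = 0.
The known terms sum to (699.3, -382.1) N, so -0.9925 T_C + 0.6820 T_D = -699.3 and 0.1219 T_C + 0.7314 T_D = 382.1.
Solving simultaneously: T_C = 954.3 N, T_D = 363.5 N.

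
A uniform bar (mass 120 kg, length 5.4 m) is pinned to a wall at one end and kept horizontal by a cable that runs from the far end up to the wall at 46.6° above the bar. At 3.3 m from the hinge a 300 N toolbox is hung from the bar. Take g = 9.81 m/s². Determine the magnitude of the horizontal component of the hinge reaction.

Take torques about the hinge: T sin 46.6° · 5.4 = 120×9.81×2.7 + 300×3.3 = 4168.4 N·m.
So T = 4168.4 / (0.7266 × 5.4) = 1062.4 N.
ΣF_x = 0: H_x = T cos 46.6° = 729.98 N.

H_x ≈ 730 N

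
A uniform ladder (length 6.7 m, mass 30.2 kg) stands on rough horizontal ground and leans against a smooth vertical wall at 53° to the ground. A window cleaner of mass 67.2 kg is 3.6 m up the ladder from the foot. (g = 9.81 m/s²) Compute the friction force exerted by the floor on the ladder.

f ≈ 379 N

Torques about the foot: N_wall · 6.7 sin 53° = 30.2×9.81×3.35 cos 53° + 67.2×9.81×3.6 cos 53° → N_wall = 378.54 N.
ΣF_x = 0: f_floor = N_wall = 378.54 N.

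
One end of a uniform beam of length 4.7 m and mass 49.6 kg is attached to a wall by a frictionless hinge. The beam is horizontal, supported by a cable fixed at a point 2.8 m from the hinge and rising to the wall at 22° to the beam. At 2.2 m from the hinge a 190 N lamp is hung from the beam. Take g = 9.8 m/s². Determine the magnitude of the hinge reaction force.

Take torques about the hinge: T sin 22° · 2.8 = 49.6×9.8×2.35 + 190×2.2 = 1560.3 N·m.
So T = 1560.3 / (0.3746 × 2.8) = 1487.5 N.
ΣF_x = 0: H_x = T cos 22° = 1379.2 N.
ΣF_y = 0: H_y = (49.6×9.8 + 190) − T sin 22° = 676.08 − 557.25 = 118.83 N.
|H| = √(H_x² + H_y²) = √((1379.2)² + (118.83)²) = 1384.3 N.

|H| ≈ 1380 N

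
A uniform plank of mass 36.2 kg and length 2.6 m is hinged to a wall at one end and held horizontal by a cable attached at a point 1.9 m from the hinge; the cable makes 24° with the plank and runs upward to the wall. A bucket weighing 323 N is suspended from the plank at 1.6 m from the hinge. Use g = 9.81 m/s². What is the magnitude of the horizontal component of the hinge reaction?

H_x ≈ 1160 N

Take torques about the hinge: T sin 24° · 1.9 = 36.2×9.81×1.3 + 323×1.6 = 978.46 N·m.
So T = 978.46 / (0.4067 × 1.9) = 1266.1 N.
ΣF_x = 0: H_x = T cos 24° = 1156.7 N.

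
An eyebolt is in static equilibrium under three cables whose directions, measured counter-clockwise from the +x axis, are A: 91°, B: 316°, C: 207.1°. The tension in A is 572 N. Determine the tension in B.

T_B ≈ 543 N

Resolve: ΣF_x = 572 cos 91° + T_B cos 316° + T_C cos 207.1° = 0.
        ΣF_y = 572 sin 91° + T_B sin 316° + T_C sin 207.1° = 0.
The known terms sum to (-9.983, 571.9) N, so 0.7193 T_B − 0.8902 T_C = 9.983 and -0.6947 T_B − 0.4555 T_C = -571.9.
Solving simultaneously: T_B = 542.9 N, T_C = 427.5 N.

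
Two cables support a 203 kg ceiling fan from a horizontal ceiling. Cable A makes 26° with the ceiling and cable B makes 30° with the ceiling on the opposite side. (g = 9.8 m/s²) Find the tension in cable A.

Weight W = 203 × 9.8 = 1989 N acts straight down.
Horizontal: T_A cos 26° = T_B cos 30°  →  T_B = 1.038 T_A.
Vertical: T_A sin 26° + T_B sin 30° = 1989.
Substituting the horizontal relation into the vertical equation gives 0.9573 T_A = 1989, so T_A = 2078 N.

T_A ≈ 2080 N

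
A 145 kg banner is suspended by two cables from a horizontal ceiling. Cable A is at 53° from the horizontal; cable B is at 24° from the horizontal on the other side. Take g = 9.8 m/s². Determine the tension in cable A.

T_A ≈ 1330 N

Weight W = 145 × 9.8 = 1421 N acts straight down.
Horizontal: T_A cos 53° = T_B cos 24°  →  T_B = 0.6588 T_A.
Vertical: T_A sin 53° + T_B sin 24° = 1421.
Substituting the horizontal relation into the vertical equation gives 1.067 T_A = 1421, so T_A = 1332 N.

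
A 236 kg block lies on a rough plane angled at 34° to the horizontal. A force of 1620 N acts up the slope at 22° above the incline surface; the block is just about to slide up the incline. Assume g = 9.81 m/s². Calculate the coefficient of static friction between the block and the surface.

On the verge of sliding up the incline, friction is at its maximum μN and acts down the slope.
Perpendicular to incline: N = W cos 34° − P sin 22° = 1919 − 606.9 = 1312 N.
Along incline: P cos 22° − μN = W sin 34° → μ = −(W sin 34° − P cos 22°) / N = 0.158.

μ ≈ 0.158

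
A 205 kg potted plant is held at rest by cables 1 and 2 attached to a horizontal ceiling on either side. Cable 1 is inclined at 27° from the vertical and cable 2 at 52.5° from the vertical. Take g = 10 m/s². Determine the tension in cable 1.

T_1 ≈ 1650 N

Angles from the horizontal: cable 1 is 90° − 27° = 63°, cable 2 is 90° − 52.5° = 37.5°.
Weight W = 205 × 10 = 2050 N acts straight down.
Horizontal: T_1 cos 63° = T_2 cos 37.5°  →  T_2 = 0.5722 T_1.
Vertical: T_1 sin 63° + T_2 sin 37.5° = 2050.
Substituting the horizontal relation into the vertical equation gives 1.239 T_1 = 2050, so T_1 = 1654 N.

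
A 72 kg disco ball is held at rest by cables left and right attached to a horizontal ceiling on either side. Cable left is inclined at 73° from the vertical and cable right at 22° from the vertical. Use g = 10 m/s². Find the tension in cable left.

T_left ≈ 271 N

Angles from the horizontal: cable left is 90° − 73° = 17°, cable right is 90° − 22° = 68°.
Weight W = 72 × 10 = 720 N acts straight down.
Horizontal: T_left cos 17° = T_right cos 68°  →  T_right = 2.553 T_left.
Vertical: T_left sin 17° + T_right sin 68° = 720.
Substituting the horizontal relation into the vertical equation gives 2.659 T_left = 720, so T_left = 270.7 N.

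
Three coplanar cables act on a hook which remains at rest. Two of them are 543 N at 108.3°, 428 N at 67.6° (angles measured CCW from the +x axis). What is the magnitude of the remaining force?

Sum the known components: ΣF_x = -7.4 N, ΣF_y = 911.2 N.
For equilibrium the remaining force must supply (−ΣF_x, −ΣF_y) = (7.4, -911.2) N.
Magnitude = √((7.4)² + (-911.2)²) = 911.3 N; direction = atan2(-911.2, 7.4) = 270.5°.

F ≈ 911 N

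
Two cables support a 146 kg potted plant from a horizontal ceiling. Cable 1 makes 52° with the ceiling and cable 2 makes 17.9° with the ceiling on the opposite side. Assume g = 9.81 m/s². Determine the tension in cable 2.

Weight W = 146 × 9.81 = 1432 N acts straight down.
Horizontal: T_1 cos 52° = T_2 cos 17.9°  →  T_1 = 1.546 T_2.
Vertical: T_1 sin 52° + T_2 sin 17.9° = 1432.
Substituting the horizontal relation into the vertical equation gives 1.525 T_2 = 1432, so T_2 = 939 N.

T_2 ≈ 939 N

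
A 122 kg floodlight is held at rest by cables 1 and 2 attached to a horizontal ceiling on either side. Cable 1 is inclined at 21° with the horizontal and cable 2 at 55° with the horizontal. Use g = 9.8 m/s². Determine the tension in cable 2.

T_2 ≈ 1150 N

Weight W = 122 × 9.8 = 1196 N acts straight down.
Horizontal: T_1 cos 21° = T_2 cos 55°  →  T_1 = 0.6144 T_2.
Vertical: T_1 sin 21° + T_2 sin 55° = 1196.
Substituting the horizontal relation into the vertical equation gives 1.039 T_2 = 1196, so T_2 = 1150 N.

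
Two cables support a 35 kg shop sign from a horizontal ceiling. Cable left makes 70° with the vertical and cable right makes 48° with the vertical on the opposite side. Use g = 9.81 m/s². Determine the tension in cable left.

Angles from the horizontal: cable left is 90° − 70° = 20°, cable right is 90° − 48° = 42°.
Weight W = 35 × 9.81 = 343.4 N acts straight down.
Horizontal: T_left cos 20° = T_right cos 42°  →  T_right = 1.264 T_left.
Vertical: T_left sin 20° + T_right sin 42° = 343.4.
Substituting the horizontal relation into the vertical equation gives 1.188 T_left = 343.4, so T_left = 289 N.

T_left ≈ 289 N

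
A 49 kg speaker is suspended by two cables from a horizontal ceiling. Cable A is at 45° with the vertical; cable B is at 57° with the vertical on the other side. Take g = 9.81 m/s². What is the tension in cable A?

Angles from the horizontal: cable A is 90° − 45° = 45°, cable B is 90° − 57° = 33°.
Weight W = 49 × 9.81 = 480.7 N acts straight down.
Horizontal: T_A cos 45° = T_B cos 33°  →  T_B = 0.8431 T_A.
Vertical: T_A sin 45° + T_B sin 33° = 480.7.
Substituting the horizontal relation into the vertical equation gives 1.166 T_A = 480.7, so T_A = 412.1 N.

T_A ≈ 412 N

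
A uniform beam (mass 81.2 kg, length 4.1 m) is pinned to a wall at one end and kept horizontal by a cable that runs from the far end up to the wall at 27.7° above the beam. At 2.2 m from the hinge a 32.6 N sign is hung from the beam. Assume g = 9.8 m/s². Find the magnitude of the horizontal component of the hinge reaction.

H_x ≈ 791 N

Take torques about the hinge: T sin 27.7° · 4.1 = 81.2×9.8×2.05 + 32.6×2.2 = 1703 N·m.
So T = 1703 / (0.4648 × 4.1) = 893.58 N.
ΣF_x = 0: H_x = T cos 27.7° = 791.17 N.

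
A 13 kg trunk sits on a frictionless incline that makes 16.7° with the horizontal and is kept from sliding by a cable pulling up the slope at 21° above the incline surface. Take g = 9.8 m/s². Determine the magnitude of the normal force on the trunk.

Take axes along and perpendicular to the incline. Weight components: W sin 16.7° = 36.61 N down-slope, W cos 16.7° = 122 N into the surface.
Along incline: T cos 21° = W sin 16.7° → T = 39.21 N.
Perpendicular: N = W cos 16.7° − T sin 21° = 108 N.

N ≈ 108 N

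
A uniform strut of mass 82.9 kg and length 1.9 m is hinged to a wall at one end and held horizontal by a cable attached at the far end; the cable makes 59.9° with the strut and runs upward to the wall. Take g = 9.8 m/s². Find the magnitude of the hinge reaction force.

Take torques about the hinge: T sin 59.9° · 1.9 = 82.9×9.8×0.95 = 771.8 N·m.
So T = 771.8 / (0.8652 × 1.9) = 469.52 N.
ΣF_x = 0: H_x = T cos 59.9° = 235.47 N.
ΣF_y = 0: H_y = (82.9×9.8) − T sin 59.9° = 812.42 − 406.21 = 406.21 N.
|H| = √(H_x² + H_y²) = √((235.47)² + (406.21)²) = 469.52 N.

|H| ≈ 470 N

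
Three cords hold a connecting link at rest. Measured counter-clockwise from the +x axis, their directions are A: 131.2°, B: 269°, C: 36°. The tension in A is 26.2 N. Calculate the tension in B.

T_B ≈ 32.7 N

Resolve: ΣF_x = 26.2 cos 131.2° + T_B cos 269° + T_C cos 36° = 0.
        ΣF_y = 26.2 sin 131.2° + T_B sin 269° + T_C sin 36° = 0.
The known terms sum to (-17.26, 19.71) N, so -0.0175 T_B + 0.8090 T_C = 17.26 and -0.9998 T_B + 0.5878 T_C = -19.71.
Solving simultaneously: T_B = 32.67 N, T_C = 22.04 N.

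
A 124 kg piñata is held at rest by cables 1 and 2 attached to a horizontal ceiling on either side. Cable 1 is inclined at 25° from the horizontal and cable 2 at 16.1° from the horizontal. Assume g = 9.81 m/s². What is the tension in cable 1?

Weight W = 124 × 9.81 = 1216 N acts straight down.
Horizontal: T_1 cos 25° = T_2 cos 16.1°  →  T_2 = 0.9433 T_1.
Vertical: T_1 sin 25° + T_2 sin 16.1° = 1216.
Substituting the horizontal relation into the vertical equation gives 0.6842 T_1 = 1216, so T_1 = 1778 N.

T_1 ≈ 1780 N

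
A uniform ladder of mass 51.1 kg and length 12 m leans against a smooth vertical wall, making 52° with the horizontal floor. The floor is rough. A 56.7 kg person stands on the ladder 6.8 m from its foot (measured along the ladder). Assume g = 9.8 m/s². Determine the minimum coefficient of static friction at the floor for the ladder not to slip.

μ_min ≈ 0.418

ΣF_y = 0: N_floor = 51.1×9.8 + 56.7×9.8 = 1056.4 N.
Torques about the foot: N_wall · 12 sin 52° = 51.1×9.8×6 cos 52° + 56.7×9.8×6.8 cos 52° → N_wall = 441.63 N.
ΣF_x = 0: f_floor = N_wall = 441.63 N.
μ_min = f_floor / N_floor = 441.63 / 1056.4 = 0.418.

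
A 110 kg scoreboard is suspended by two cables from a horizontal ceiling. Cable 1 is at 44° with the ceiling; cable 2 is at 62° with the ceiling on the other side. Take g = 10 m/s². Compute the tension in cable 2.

Weight W = 110 × 10 = 1100 N acts straight down.
Horizontal: T_1 cos 44° = T_2 cos 62°  →  T_1 = 0.6526 T_2.
Vertical: T_1 sin 44° + T_2 sin 62° = 1100.
Substituting the horizontal relation into the vertical equation gives 1.336 T_2 = 1100, so T_2 = 823.2 N.

T_2 ≈ 823 N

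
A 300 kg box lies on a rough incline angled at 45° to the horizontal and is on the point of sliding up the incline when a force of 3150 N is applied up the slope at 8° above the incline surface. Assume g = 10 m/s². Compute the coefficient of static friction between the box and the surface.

On the verge of sliding up the incline, friction is at its maximum μN and acts down the slope.
Perpendicular to incline: N = W cos 45° − P sin 8° = 2121 − 438.4 = 1683 N.
Along incline: P cos 8° − μN = W sin 45° → μ = −(W sin 45° − P cos 8°) / N = 0.593.

μ ≈ 0.593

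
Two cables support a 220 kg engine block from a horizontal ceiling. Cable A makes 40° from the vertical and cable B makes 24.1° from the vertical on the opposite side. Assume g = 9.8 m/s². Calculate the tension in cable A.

Angles from the horizontal: cable A is 90° − 40° = 50°, cable B is 90° − 24.1° = 65.9°.
Weight W = 220 × 9.8 = 2156 N acts straight down.
Horizontal: T_A cos 50° = T_B cos 65.9°  →  T_B = 1.574 T_A.
Vertical: T_A sin 50° + T_B sin 65.9° = 2156.
Substituting the horizontal relation into the vertical equation gives 2.203 T_A = 2156, so T_A = 978.7 N.

T_A ≈ 979 N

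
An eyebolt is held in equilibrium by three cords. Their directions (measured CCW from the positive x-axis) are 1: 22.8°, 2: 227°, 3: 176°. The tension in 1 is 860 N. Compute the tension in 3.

T_3 ≈ 454 N

Resolve: ΣF_x = 860 cos 22.8° + T_2 cos 227° + T_3 cos 176° = 0.
        ΣF_y = 860 sin 22.8° + T_2 sin 227° + T_3 sin 176° = 0.
The known terms sum to (792.8, 333.3) N, so -0.6820 T_2 − 0.9976 T_3 = -792.8 and -0.7314 T_2 + 0.0698 T_3 = -333.3.
Solving simultaneously: T_2 = 498.9 N, T_3 = 453.6 N.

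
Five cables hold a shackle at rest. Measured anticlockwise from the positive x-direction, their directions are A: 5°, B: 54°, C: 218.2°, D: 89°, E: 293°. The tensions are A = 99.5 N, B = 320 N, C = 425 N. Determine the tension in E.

Resolve: ΣF_x = 99.5 cos 5° + 320 cos 54° + 425 cos 218.2° + T_D cos 89° + T_E cos 293° = 0.
        ΣF_y = 99.5 sin 5° + 320 sin 54° + 425 sin 218.2° + T_D sin 89° + T_E sin 293° = 0.
The known terms sum to (-46.78, 4.734) N, so 0.0175 T_D + 0.3907 T_E = 46.78 and 0.9998 T_D − 0.9205 T_E = -4.734.
Solving simultaneously: T_D = 101.3 N, T_E = 115.2 N.

T_E ≈ 115 N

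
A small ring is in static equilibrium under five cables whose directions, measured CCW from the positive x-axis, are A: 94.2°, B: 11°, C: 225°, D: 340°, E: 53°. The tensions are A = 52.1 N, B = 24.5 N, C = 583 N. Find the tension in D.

T_D ≈ 104 N

Resolve: ΣF_x = 52.1 cos 94.2° + 24.5 cos 11° + 583 cos 225° + T_D cos 340° + T_E cos 53° = 0.
        ΣF_y = 52.1 sin 94.2° + 24.5 sin 11° + 583 sin 225° + T_D sin 340° + T_E sin 53° = 0.
The known terms sum to (-392, -355.6) N, so 0.9397 T_D + 0.6018 T_E = 392 and -0.3420 T_D + 0.7986 T_E = 355.6.
Solving simultaneously: T_D = 103.6 N, T_E = 489.6 N.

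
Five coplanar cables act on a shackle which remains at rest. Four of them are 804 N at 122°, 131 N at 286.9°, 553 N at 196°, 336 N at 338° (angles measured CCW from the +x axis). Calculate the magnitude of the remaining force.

F ≈ 669 N

Sum the known components: ΣF_x = -608 N, ΣF_y = 278.2 N.
For equilibrium the remaining force must supply (−ΣF_x, −ΣF_y) = (608, -278.2) N.
Magnitude = √((608)² + (-278.2)²) = 668.6 N; direction = atan2(-278.2, 608) = 335.4°.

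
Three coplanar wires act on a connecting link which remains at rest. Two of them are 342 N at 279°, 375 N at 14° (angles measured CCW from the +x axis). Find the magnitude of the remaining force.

F ≈ 485 N

Sum the known components: ΣF_x = 417.4 N, ΣF_y = -247.1 N.
For equilibrium the remaining force must supply (−ΣF_x, −ΣF_y) = (-417.4, 247.1) N.
Magnitude = √((-417.4)² + (247.1)²) = 485 N; direction = atan2(247.1, -417.4) = 149.4°.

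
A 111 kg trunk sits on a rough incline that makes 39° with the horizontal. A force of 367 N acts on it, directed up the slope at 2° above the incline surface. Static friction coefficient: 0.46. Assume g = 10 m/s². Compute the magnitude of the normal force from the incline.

N ≈ 850 N

Axes along / perpendicular to the incline. W sin 39° = 698.5 N down-slope; W cos 39° = 862.6 N into the surface.
Perpendicular: N = W cos 39° − P sin 2° = 862.6 − 12.81 = 849.8 N.
Along incline: P cos 2° + f = W sin 39° (friction acts up-slope) → f = 698.5 − 366.8 = 331.8 N.
|f| = 331.8 N ≤ μN = 390.9 N, so the trunk is indeed static.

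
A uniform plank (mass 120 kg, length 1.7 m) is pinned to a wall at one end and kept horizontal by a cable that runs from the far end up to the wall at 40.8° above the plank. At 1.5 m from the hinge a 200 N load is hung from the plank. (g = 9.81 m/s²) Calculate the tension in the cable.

Take torques about the hinge: T sin 40.8° · 1.7 = 120×9.81×0.85 + 200×1.5 = 1300.6 N·m.
So T = 1300.6 / (0.6534 × 1.7) = 1170.9 N.

T ≈ 1170 N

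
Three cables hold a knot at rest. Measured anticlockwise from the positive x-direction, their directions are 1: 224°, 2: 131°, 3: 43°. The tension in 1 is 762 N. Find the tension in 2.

Resolve: ΣF_x = 762 cos 224° + T_2 cos 131° + T_3 cos 43° = 0.
        ΣF_y = 762 sin 224° + T_2 sin 131° + T_3 sin 43° = 0.
The known terms sum to (-548.1, -529.3) N, so -0.6561 T_2 + 0.7314 T_3 = 548.1 and 0.7547 T_2 + 0.6820 T_3 = 529.3.
Solving simultaneously: T_2 = 13.31 N, T_3 = 761.4 N.

T_2 ≈ 13.3 N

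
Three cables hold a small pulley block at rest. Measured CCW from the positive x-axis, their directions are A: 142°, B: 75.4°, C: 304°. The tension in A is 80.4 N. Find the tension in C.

T_C ≈ 98.4 N

Resolve: ΣF_x = 80.4 cos 142° + T_B cos 75.4° + T_C cos 304° = 0.
        ΣF_y = 80.4 sin 142° + T_B sin 75.4° + T_C sin 304° = 0.
The known terms sum to (-63.36, 49.5) N, so 0.2521 T_B + 0.5592 T_C = 63.36 and 0.9677 T_B − 0.8290 T_C = -49.5.
Solving simultaneously: T_B = 33.12 N, T_C = 98.37 N.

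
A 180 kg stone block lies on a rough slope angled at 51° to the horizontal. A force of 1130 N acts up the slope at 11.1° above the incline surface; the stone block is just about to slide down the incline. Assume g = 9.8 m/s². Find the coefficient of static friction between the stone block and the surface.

μ ≈ 0.294

On the verge of sliding down the incline, friction is at its maximum μN and acts up the slope.
Perpendicular to incline: N = W cos 51° − P sin 11.1° = 1110 − 217.5 = 892.6 N.
Along incline: P cos 11.1° + μN = W sin 51° → μ = (W sin 51° − P cos 11.1°) / N = 0.2936.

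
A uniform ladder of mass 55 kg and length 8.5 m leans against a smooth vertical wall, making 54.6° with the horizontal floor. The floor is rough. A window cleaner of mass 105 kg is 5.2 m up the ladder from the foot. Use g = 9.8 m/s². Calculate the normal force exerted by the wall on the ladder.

Torques about the foot: N_wall · 8.5 sin 54.6° = 55×9.8×4.25 cos 54.6° + 105×9.8×5.2 cos 54.6° → N_wall = 638.89 N.

N_wall ≈ 639 N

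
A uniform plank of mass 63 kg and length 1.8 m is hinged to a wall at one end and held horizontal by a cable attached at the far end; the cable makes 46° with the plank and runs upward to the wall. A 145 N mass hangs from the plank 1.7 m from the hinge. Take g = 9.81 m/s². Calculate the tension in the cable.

T ≈ 620 N

Take torques about the hinge: T sin 46° · 1.8 = 63×9.81×0.9 + 145×1.7 = 802.73 N·m.
So T = 802.73 / (0.7193 × 1.8) = 619.96 N.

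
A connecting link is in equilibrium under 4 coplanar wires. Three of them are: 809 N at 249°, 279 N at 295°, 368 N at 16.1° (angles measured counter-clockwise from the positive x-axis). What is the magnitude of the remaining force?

F ≈ 924 N

Sum the known components: ΣF_x = 181.6 N, ΣF_y = -906.1 N.
For equilibrium the remaining force must supply (−ΣF_x, −ΣF_y) = (-181.6, 906.1) N.
Magnitude = √((-181.6)² + (906.1)²) = 924.1 N; direction = atan2(906.1, -181.6) = 101.3°.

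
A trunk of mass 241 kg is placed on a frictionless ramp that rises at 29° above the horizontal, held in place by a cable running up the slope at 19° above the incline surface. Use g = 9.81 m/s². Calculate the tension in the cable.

Take axes along and perpendicular to the incline. Weight components: W sin 29° = 1146 N down-slope, W cos 29° = 2068 N into the surface.
Along incline: T cos 19° = W sin 29° → T = 1212 N.
Perpendicular: N = W cos 29° − T sin 19° = 1673 N.

T ≈ 1210 N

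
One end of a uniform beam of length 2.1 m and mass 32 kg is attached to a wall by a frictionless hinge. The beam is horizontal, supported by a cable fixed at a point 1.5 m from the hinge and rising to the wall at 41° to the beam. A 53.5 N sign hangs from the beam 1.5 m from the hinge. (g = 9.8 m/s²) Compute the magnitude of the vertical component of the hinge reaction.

|H_y| ≈ 94.1 N

Take torques about the hinge: T sin 41° · 1.5 = 32×9.8×1.05 + 53.5×1.5 = 409.53 N·m.
So T = 409.53 / (0.6561 × 1.5) = 416.15 N.
ΣF_y = 0: H_y = (32×9.8 + 53.5) − T sin 41° = 367.1 − 273.02 = 94.08 N.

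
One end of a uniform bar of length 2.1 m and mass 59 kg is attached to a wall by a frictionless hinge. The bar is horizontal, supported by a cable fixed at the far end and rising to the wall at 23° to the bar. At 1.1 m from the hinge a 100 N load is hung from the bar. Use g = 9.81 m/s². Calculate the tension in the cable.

Take torques about the hinge: T sin 23° · 2.1 = 59×9.81×1.05 + 100×1.1 = 717.73 N·m.
So T = 717.73 / (0.3907 × 2.1) = 874.71 N.

T ≈ 875 N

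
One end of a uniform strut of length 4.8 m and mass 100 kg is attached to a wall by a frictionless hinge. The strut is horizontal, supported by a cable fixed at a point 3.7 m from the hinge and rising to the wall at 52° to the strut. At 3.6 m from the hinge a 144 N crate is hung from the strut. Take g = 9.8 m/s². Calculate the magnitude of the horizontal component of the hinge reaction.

H_x ≈ 606 N

Take torques about the hinge: T sin 52° · 3.7 = 100×9.8×2.4 + 144×3.6 = 2870.4 N·m.
So T = 2870.4 / (0.7880 × 3.7) = 984.48 N.
ΣF_x = 0: H_x = T cos 52° = 606.11 N.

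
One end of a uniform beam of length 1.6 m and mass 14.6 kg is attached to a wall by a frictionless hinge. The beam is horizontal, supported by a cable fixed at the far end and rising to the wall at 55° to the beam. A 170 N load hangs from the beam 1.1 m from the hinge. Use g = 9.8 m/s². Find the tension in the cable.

Take torques about the hinge: T sin 55° · 1.6 = 14.6×9.8×0.8 + 170×1.1 = 301.46 N·m.
So T = 301.46 / (0.8192 × 1.6) = 230.01 N.

T ≈ 230 N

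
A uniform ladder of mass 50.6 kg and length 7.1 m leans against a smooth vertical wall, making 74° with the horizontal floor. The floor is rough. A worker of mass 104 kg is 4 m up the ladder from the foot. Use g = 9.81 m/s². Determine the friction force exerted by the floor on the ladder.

f ≈ 236 N

Torques about the foot: N_wall · 7.1 sin 74° = 50.6×9.81×3.55 cos 74° + 104×9.81×4 cos 74° → N_wall = 235.98 N.
ΣF_x = 0: f_floor = N_wall = 235.98 N.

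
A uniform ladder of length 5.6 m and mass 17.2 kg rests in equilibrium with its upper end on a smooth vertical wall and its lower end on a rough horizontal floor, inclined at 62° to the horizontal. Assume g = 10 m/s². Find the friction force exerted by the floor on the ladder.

f ≈ 45.7 N

Torques about the foot: N_wall · 5.6 sin 62° = 17.2×10×2.8 cos 62° → N_wall = 45.727 N.
ΣF_x = 0: f_floor = N_wall = 45.727 N.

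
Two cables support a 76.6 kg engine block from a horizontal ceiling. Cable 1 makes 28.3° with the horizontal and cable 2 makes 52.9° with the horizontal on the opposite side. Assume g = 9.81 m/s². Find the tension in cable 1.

Weight W = 76.6 × 9.81 = 751.4 N acts straight down.
Horizontal: T_1 cos 28.3° = T_2 cos 52.9°  →  T_2 = 1.46 T_1.
Vertical: T_1 sin 28.3° + T_2 sin 52.9° = 751.4.
Substituting the horizontal relation into the vertical equation gives 1.638 T_1 = 751.4, so T_1 = 458.7 N.

T_1 ≈ 459 N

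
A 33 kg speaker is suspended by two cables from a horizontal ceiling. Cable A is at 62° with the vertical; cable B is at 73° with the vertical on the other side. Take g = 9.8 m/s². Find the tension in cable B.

T_B ≈ 404 N

Angles from the horizontal: cable A is 90° − 62° = 28°, cable B is 90° − 73° = 17°.
Weight W = 33 × 9.8 = 323.4 N acts straight down.
Horizontal: T_A cos 28° = T_B cos 17°  →  T_A = 1.083 T_B.
Vertical: T_A sin 28° + T_B sin 17° = 323.4.
Substituting the horizontal relation into the vertical equation gives 0.8008 T_B = 323.4, so T_B = 403.8 N.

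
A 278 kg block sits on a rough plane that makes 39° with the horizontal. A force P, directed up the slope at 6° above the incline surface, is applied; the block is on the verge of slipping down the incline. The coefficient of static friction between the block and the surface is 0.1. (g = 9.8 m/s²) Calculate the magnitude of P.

On the verge of sliding down the incline, friction equals μN and acts up the slope.
Perpendicular: N + P sin 6° = W cos 39° = 2117 N.
Along incline: P cos 6° + μN = W sin 39° with W sin 39° = 1715 N.
Solving the pair for P and N: P = 1527 N, N = 1958 N (and f = μN = 195.8 N).

P ≈ 1530 N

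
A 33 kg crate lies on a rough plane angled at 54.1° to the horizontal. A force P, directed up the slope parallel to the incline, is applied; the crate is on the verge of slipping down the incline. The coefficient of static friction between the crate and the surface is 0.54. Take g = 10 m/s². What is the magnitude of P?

P ≈ 163 N

On the verge of sliding down the incline, friction equals μN and acts up the slope.
Perpendicular: N + P sin 0° = W cos 54.1° = 193.5 N.
Along incline: P cos 0° + μN = W sin 54.1° with W sin 54.1° = 267.3 N.
Solving the pair for P and N: P = 162.8 N, N = 193.5 N (and f = μN = 104.5 N).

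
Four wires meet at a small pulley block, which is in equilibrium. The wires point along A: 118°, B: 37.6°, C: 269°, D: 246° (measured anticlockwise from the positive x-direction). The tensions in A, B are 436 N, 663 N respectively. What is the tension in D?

Resolve: ΣF_x = 436 cos 118° + 663 cos 37.6° + T_C cos 269° + T_D cos 246° = 0.
        ΣF_y = 436 sin 118° + 663 sin 37.6° + T_C sin 269° + T_D sin 246° = 0.
The known terms sum to (320.6, 789.5) N, so -0.0175 T_C − 0.4067 T_D = -320.6 and -0.9998 T_C − 0.9135 T_D = -789.5.
Solving simultaneously: T_C = 72.26 N, T_D = 785.1 N.

T_D ≈ 785 N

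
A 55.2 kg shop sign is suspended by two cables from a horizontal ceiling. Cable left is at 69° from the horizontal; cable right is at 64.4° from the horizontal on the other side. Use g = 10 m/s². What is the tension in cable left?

T_left ≈ 328 N

Weight W = 55.2 × 10 = 552 N acts straight down.
Horizontal: T_left cos 69° = T_right cos 64.4°  →  T_right = 0.8294 T_left.
Vertical: T_left sin 69° + T_right sin 64.4° = 552.
Substituting the horizontal relation into the vertical equation gives 1.682 T_left = 552, so T_left = 328.3 N.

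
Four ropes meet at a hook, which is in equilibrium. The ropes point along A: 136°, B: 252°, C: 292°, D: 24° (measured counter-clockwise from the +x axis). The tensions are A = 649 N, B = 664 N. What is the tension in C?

T_C ≈ 108 N

Resolve: ΣF_x = 649 cos 136° + 664 cos 252° + T_C cos 292° + T_D cos 24° = 0.
        ΣF_y = 649 sin 136° + 664 sin 252° + T_C sin 292° + T_D sin 24° = 0.
The known terms sum to (-672, -180.7) N, so 0.3746 T_C + 0.9135 T_D = 672 and -0.9272 T_C + 0.4067 T_D = 180.7.
Solving simultaneously: T_C = 108.4 N, T_D = 691.2 N.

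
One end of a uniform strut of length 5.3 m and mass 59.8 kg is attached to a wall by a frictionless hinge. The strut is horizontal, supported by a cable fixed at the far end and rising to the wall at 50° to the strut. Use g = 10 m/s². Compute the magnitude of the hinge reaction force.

|H| ≈ 390 N

Take torques about the hinge: T sin 50° · 5.3 = 59.8×10×2.65 = 1584.7 N·m.
So T = 1584.7 / (0.7660 × 5.3) = 390.32 N.
ΣF_x = 0: H_x = T cos 50° = 250.89 N.
ΣF_y = 0: H_y = (59.8×10) − T sin 50° = 598 − 299 = 299 N.
|H| = √(H_x² + H_y²) = √((250.89)² + (299)²) = 390.32 N.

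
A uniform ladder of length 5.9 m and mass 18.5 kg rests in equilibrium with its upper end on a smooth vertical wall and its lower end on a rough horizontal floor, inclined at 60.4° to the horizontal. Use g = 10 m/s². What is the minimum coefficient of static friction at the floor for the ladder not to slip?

μ_min ≈ 0.284

ΣF_y = 0: N_floor = 18.5×10 = 185 N.
Torques about the foot: N_wall · 5.9 sin 60.4° = 18.5×10×2.95 cos 60.4° → N_wall = 52.547 N.
ΣF_x = 0: f_floor = N_wall = 52.547 N.
μ_min = f_floor / N_floor = 52.547 / 185 = 0.284.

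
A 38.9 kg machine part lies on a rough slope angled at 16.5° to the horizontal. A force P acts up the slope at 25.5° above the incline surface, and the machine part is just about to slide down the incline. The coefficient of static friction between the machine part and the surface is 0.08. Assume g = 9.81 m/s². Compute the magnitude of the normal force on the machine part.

On the verge of sliding down the incline, friction equals μN and acts up the slope.
Perpendicular: N + P sin 25.5° = W cos 16.5° = 365.9 N.
Along incline: P cos 25.5° + μN = W sin 16.5° with W sin 16.5° = 108.4 N.
Solving the pair for P and N: P = 91.13 N, N = 326.7 N (and f = μN = 26.13 N).

N ≈ 327 N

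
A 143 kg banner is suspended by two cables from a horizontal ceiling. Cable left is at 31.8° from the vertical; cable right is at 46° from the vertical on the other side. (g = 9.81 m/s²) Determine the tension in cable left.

T_left ≈ 1030 N

Angles from the horizontal: cable left is 90° − 31.8° = 58.2°, cable right is 90° − 46° = 44°.
Weight W = 143 × 9.81 = 1403 N acts straight down.
Horizontal: T_left cos 58.2° = T_right cos 44°  →  T_right = 0.7326 T_left.
Vertical: T_left sin 58.2° + T_right sin 44° = 1403.
Substituting the horizontal relation into the vertical equation gives 1.359 T_left = 1403, so T_left = 1032 N.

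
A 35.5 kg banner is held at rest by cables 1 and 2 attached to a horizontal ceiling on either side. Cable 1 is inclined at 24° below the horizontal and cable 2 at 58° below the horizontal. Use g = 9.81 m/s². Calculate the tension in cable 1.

Weight W = 35.5 × 9.81 = 348.3 N acts straight down.
Horizontal: T_1 cos 24° = T_2 cos 58°  →  T_2 = 1.724 T_1.
Vertical: T_1 sin 24° + T_2 sin 58° = 348.3.
Substituting the horizontal relation into the vertical equation gives 1.869 T_1 = 348.3, so T_1 = 186.4 N.

T_1 ≈ 186 N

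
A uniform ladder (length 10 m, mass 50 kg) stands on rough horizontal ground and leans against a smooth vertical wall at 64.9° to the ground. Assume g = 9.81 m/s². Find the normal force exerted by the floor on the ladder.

ΣF_y = 0: N_floor = 50×9.81 = 490.5 N.

N_floor ≈ 490 N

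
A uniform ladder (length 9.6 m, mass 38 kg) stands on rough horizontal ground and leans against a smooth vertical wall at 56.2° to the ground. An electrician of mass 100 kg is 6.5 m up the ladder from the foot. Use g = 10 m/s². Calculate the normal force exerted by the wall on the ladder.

Torques about the foot: N_wall · 9.6 sin 56.2° = 38×10×4.8 cos 56.2° + 100×10×6.5 cos 56.2° → N_wall = 580.46 N.

N_wall ≈ 580 N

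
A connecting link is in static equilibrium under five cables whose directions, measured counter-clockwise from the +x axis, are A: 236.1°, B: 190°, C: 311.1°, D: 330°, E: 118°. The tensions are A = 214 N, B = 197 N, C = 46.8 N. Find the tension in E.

Resolve: ΣF_x = 214 cos 236.1° + 197 cos 190° + 46.8 cos 311.1° + T_D cos 330° + T_E cos 118° = 0.
        ΣF_y = 214 sin 236.1° + 197 sin 190° + 46.8 sin 311.1° + T_D sin 330° + T_E sin 118° = 0.
The known terms sum to (-282.6, -247.1) N, so 0.8660 T_D − 0.4695 T_E = 282.6 and -0.5000 T_D + 0.8829 T_E = 247.1.
Solving simultaneously: T_D = 689.8 N, T_E = 670.5 N.

T_E ≈ 670 N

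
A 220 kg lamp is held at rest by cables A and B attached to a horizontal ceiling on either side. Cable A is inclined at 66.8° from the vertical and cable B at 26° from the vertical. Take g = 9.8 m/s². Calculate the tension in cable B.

Angles from the horizontal: cable A is 90° − 66.8° = 23.2°, cable B is 90° − 26° = 64°.
Weight W = 220 × 9.8 = 2156 N acts straight down.
Horizontal: T_A cos 23.2° = T_B cos 64°  →  T_A = 0.4769 T_B.
Vertical: T_A sin 23.2° + T_B sin 64° = 2156.
Substituting the horizontal relation into the vertical equation gives 1.087 T_B = 2156, so T_B = 1984 N.

T_B ≈ 1980 N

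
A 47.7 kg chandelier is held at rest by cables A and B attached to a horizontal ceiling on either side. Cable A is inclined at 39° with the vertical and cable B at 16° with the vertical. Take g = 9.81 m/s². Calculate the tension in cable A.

T_A ≈ 157 N

Angles from the horizontal: cable A is 90° − 39° = 51°, cable B is 90° − 16° = 74°.
Weight W = 47.7 × 9.81 = 467.9 N acts straight down.
Horizontal: T_A cos 51° = T_B cos 74°  →  T_B = 2.283 T_A.
Vertical: T_A sin 51° + T_B sin 74° = 467.9.
Substituting the horizontal relation into the vertical equation gives 2.972 T_A = 467.9, so T_A = 157.5 N.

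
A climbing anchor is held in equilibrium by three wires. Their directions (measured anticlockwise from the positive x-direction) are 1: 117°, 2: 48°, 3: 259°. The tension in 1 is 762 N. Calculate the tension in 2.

Resolve: ΣF_x = 762 cos 117° + T_2 cos 48° + T_3 cos 259° = 0.
        ΣF_y = 762 sin 117° + T_2 sin 48° + T_3 sin 259° = 0.
The known terms sum to (-345.9, 678.9) N, so 0.6691 T_2 − 0.1908 T_3 = 345.9 and 0.7431 T_2 − 0.9816 T_3 = -678.9.
Solving simultaneously: T_2 = 910.9 N, T_3 = 1381 N.

T_2 ≈ 911 N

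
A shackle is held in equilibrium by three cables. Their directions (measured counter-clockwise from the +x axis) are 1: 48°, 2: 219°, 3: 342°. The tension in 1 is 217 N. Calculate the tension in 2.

Resolve: ΣF_x = 217 cos 48° + T_2 cos 219° + T_3 cos 342° = 0.
        ΣF_y = 217 sin 48° + T_2 sin 219° + T_3 sin 342° = 0.
The known terms sum to (145.2, 161.3) N, so -0.7771 T_2 + 0.9511 T_3 = -145.2 and -0.6293 T_2 − 0.3090 T_3 = -161.3.
Solving simultaneously: T_2 = 236.4 N, T_3 = 40.48 N.

T_2 ≈ 236 N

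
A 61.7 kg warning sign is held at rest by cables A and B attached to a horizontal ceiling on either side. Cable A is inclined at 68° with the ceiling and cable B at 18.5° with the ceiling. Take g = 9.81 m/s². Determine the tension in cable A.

Weight W = 61.7 × 9.81 = 605.3 N acts straight down.
Horizontal: T_A cos 68° = T_B cos 18.5°  →  T_B = 0.395 T_A.
Vertical: T_A sin 68° + T_B sin 18.5° = 605.3.
Substituting the horizontal relation into the vertical equation gives 1.053 T_A = 605.3, so T_A = 575.1 N.

T_A ≈ 575 N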